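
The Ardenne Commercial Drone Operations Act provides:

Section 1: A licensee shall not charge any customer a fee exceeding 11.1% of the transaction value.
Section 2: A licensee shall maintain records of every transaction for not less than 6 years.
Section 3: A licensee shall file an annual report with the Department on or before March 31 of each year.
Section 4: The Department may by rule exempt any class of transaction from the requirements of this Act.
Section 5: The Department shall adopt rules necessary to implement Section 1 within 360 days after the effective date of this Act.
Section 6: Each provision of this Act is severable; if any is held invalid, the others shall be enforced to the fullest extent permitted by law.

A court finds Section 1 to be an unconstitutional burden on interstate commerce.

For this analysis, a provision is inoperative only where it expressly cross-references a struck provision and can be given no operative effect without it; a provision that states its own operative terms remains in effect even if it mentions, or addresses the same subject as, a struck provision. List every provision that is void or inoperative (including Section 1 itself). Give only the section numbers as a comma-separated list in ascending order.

1, 5

Section 1 is struck. Section 5 merely fixes the rulemaking mandate for Section 1; with Section 1 gone it has nothing to operate on and falls away. Under the severability clause in Section 6, the remaining provisions continue in force. The provisions still in force are Section 2, Section 3, Section 4, and Section 6.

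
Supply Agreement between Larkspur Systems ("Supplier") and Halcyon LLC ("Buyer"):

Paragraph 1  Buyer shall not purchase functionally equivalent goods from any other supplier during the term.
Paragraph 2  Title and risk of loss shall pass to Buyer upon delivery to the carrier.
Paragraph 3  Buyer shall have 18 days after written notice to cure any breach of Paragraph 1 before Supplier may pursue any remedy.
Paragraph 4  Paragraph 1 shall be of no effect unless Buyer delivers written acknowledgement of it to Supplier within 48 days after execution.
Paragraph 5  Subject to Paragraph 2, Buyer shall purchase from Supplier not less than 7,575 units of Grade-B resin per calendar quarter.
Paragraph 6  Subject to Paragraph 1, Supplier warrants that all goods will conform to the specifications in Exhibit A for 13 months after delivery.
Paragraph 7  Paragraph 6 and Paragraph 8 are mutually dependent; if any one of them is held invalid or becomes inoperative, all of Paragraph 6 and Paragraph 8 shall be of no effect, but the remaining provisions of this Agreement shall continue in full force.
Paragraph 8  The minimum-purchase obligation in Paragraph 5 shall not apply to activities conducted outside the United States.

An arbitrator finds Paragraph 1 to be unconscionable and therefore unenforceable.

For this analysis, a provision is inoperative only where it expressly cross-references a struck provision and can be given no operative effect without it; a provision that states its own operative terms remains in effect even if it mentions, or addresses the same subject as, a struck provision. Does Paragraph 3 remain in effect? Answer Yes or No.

Paragraph 1 is struck. Paragraph 3 operates only by reference to Paragraph 1, so it falls with Paragraph 1. The only function of Paragraph 4 is the acknowledgement condition for Paragraph 1, so it cannot stand once Paragraph 1 is removed. Although Paragraph 6 refers to Paragraph 1, its operative terms do not depend on Paragraph 1, so it remains in effect. Paragraph 7 ties Paragraph 6 and Paragraph 8 together, but none of those is affected here; the remaining provisions continue in force under Paragraph 7. The provisions still in force are Paragraph 2, Paragraph 5, Paragraph 6, Paragraph 7, and Paragraph 8. Paragraph 3 is among the inoperative provisions, so the answer is no.

No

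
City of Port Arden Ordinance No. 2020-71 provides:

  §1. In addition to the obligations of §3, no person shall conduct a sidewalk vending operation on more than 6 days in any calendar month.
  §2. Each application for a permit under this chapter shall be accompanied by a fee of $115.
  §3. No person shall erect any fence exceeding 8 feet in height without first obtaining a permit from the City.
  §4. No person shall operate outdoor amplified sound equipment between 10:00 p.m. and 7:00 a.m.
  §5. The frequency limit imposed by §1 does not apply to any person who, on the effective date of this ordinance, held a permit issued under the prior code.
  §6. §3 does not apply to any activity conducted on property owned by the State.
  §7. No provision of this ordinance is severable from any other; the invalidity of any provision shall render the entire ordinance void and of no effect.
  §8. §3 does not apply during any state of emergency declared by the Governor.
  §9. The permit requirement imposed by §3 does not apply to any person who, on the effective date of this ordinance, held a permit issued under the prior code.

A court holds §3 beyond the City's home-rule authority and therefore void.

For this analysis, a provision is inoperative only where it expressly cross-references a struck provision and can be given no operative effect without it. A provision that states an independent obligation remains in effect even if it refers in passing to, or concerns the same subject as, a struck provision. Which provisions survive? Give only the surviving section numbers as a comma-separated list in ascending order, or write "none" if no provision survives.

§3 is struck. §6 merely fixes the public-property exemption from §3; with §3 gone it has nothing to operate on and falls away. §8 merely fixes the emergency suspension of §3; with §3 gone it has nothing to operate on and falls away. §9 merely fixes the grandfather exemption from §3; with §3 gone it has nothing to operate on and falls away. §7 provides that the ordinance is not severable, so the invalidity of any one provision voids the entire ordinance. No provision of the ordinance survives.

none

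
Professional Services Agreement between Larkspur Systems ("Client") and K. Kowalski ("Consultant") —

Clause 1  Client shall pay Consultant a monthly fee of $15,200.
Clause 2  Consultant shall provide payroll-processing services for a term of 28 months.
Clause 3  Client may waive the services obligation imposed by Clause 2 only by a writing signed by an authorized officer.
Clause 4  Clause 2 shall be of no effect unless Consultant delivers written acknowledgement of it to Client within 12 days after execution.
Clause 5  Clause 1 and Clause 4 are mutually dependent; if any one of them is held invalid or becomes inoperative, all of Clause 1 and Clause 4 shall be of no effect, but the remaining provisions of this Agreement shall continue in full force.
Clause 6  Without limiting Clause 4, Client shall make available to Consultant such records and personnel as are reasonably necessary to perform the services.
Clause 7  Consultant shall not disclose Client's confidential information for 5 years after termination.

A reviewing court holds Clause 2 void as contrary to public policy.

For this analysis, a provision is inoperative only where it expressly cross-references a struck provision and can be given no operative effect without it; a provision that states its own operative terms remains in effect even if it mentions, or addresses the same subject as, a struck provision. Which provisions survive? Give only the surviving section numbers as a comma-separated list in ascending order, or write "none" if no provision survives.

Clause 2 is struck. Clause 3 has no operative effect of its own apart from Clause 2 and is therefore inoperative. Clause 4 has no operative effect of its own apart from Clause 2 and is therefore inoperative. Although Clause 6 refers to Clause 4, its operative terms do not depend on Clause 4, so it remains in effect. Clause 5 declares Clause 1 and Clause 4 mutually dependent; since one of them has fallen, all of them are of no effect. That brings down Clause 1 as well. The remainder continues in force under Clause 5. The provisions still in force are Clause 5, Clause 6, and Clause 7.

5, 6, 7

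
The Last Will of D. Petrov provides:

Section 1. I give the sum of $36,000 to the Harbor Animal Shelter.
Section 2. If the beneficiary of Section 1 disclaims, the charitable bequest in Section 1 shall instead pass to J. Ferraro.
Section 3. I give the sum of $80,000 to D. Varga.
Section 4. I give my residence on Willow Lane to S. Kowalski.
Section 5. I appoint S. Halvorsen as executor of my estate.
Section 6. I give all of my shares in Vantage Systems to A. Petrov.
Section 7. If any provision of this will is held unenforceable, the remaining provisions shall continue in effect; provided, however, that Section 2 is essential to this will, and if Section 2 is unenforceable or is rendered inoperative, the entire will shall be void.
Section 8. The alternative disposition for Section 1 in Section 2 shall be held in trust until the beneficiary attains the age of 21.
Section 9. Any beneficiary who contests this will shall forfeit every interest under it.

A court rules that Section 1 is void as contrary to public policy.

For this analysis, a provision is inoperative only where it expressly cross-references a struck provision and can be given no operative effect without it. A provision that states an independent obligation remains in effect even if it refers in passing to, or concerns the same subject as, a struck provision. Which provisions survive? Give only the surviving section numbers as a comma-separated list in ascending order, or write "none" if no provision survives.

none

Section 1 is struck. Section 2 has no operative effect of its own apart from Section 1 and is therefore inoperative. Section 8 merely fixes the trust for Section 2; with Section 2 gone it has nothing to operate on and falls away. Section 7 makes Section 2 an essential term, and Section 2 has been rendered inoperative by the cascade; under Section 7, the entire will is therefore void. No provision of the will survives.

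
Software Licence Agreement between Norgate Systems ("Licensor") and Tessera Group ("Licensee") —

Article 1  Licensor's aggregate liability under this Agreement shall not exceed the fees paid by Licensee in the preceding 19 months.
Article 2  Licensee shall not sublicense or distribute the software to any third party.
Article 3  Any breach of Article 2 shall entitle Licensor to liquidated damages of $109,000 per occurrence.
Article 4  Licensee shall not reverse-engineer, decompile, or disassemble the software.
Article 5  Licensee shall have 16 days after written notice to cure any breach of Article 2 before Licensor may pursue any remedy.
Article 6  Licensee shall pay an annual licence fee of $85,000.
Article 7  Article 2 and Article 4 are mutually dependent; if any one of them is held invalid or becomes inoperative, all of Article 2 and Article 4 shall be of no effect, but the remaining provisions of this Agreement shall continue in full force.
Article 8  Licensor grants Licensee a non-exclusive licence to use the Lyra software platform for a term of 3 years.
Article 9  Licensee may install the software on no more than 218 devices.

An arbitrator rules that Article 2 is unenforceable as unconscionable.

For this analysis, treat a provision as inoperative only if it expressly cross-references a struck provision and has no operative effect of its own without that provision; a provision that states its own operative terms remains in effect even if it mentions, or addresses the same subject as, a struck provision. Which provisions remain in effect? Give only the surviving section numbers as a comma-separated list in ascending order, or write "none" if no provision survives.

Article 2 is struck. Article 3 has no operative effect of its own apart from Article 2 and is therefore inoperative. Article 5 operates only by reference to Article 2, so it falls with Article 2. Article 7 declares Article 2 and Article 4 mutually dependent; since one of them has fallen, all of them are of no effect. That brings down Article 4 as well. The remainder continues in force under Article 7. That leaves Article 1, Article 6, Article 7, Article 8, and Article 9 in effect.

1, 6, 7, 8, 9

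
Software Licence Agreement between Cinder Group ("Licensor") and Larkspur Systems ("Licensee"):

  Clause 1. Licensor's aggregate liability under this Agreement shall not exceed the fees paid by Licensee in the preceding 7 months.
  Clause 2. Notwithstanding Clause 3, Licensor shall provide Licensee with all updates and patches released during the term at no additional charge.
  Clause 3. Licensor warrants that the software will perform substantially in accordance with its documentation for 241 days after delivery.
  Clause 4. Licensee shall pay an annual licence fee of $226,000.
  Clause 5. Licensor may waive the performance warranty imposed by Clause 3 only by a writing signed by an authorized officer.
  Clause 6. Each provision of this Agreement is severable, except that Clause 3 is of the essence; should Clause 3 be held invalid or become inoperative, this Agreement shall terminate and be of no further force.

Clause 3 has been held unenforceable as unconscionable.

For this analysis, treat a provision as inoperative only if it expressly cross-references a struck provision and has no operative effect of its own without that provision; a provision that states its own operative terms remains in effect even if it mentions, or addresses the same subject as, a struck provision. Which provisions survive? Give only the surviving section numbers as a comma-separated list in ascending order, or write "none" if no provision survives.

Clause 3 is struck. The only function of Clause 5 is the waiver condition for Clause 3, so it cannot stand once Clause 3 is removed. Clause 6 makes Clause 3 an essential term, and Clause 3 is the provision held invalid; under Clause 6, the entire Agreement is therefore void. No provision of the Agreement survives.

none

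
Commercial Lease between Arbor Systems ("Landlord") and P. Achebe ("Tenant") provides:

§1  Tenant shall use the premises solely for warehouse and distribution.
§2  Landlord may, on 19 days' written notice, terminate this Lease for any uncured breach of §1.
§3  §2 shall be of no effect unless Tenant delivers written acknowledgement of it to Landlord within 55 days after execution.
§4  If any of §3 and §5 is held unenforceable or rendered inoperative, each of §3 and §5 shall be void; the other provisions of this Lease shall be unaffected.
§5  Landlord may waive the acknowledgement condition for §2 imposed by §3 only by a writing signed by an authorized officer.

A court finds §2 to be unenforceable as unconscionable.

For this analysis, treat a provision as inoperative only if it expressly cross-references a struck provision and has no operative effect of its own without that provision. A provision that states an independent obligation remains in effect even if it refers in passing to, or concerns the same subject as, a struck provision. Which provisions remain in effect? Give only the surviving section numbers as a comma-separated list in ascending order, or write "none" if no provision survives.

§2 is struck. §3 operates only by reference to §2, so it falls with §2. The only function of §5 is the waiver condition for §3, so it cannot stand once §3 is removed. §4 declares §3 and §5 mutually dependent; since one of them has fallen, all of them are of no effect. The remainder continues in force under §4. That leaves §1 and §4 in effect.

1, 4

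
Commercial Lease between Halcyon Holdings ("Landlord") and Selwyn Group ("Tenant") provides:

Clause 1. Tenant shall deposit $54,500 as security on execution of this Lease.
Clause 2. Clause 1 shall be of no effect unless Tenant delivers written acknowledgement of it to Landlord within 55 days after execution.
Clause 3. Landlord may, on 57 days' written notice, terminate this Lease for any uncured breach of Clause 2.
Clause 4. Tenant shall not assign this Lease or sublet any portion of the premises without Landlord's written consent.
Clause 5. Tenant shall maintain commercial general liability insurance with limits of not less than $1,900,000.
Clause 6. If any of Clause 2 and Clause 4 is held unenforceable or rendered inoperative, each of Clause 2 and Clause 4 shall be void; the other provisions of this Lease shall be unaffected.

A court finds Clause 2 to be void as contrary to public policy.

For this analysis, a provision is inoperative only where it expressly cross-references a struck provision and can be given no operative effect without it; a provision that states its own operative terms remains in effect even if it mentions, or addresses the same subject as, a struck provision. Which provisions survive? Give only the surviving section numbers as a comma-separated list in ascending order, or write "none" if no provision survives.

Clause 2 is struck. Clause 3 merely fixes the termination right for breach of Clause 2; with Clause 2 gone it has nothing to operate on and falls away. Clause 6 declares Clause 2 and Clause 4 mutually dependent; since one of them has fallen, all of them are of no effect. That brings down Clause 4 as well. The remainder continues in force under Clause 6. The provisions still in force are Clause 1, Clause 5, and Clause 6.

1, 5, 6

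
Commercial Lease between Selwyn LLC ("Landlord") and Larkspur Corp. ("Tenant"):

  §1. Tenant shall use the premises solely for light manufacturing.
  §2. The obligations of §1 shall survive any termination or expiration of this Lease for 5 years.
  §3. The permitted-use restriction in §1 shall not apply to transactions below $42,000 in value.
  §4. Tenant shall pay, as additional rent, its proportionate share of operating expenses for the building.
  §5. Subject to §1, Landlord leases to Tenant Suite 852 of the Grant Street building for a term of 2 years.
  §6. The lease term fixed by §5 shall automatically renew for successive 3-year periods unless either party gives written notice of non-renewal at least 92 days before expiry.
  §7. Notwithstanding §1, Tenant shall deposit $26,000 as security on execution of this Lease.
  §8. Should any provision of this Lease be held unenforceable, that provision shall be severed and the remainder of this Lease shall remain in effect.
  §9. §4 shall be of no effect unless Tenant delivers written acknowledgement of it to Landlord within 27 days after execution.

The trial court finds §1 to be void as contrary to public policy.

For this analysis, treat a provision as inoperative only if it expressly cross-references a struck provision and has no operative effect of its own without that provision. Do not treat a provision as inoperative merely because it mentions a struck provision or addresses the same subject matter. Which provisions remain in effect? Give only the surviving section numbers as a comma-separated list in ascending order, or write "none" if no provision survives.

4, 5, 6, 7, 8, 9

§1 is struck. §2 merely fixes the survival period for §1; with §1 gone it has nothing to operate on and falls away. §3 operates only by reference to §1, so it falls with §1. §7 mentions §1 but its own obligation stands independently of §1, so §7 is not affected. §5 mentions §1 but its own obligation stands independently of §1, so §5 is not affected. Under the severability clause in §8, the remaining provisions continue in force. That leaves §4, §5, §6, §7, §8, and §9 in effect.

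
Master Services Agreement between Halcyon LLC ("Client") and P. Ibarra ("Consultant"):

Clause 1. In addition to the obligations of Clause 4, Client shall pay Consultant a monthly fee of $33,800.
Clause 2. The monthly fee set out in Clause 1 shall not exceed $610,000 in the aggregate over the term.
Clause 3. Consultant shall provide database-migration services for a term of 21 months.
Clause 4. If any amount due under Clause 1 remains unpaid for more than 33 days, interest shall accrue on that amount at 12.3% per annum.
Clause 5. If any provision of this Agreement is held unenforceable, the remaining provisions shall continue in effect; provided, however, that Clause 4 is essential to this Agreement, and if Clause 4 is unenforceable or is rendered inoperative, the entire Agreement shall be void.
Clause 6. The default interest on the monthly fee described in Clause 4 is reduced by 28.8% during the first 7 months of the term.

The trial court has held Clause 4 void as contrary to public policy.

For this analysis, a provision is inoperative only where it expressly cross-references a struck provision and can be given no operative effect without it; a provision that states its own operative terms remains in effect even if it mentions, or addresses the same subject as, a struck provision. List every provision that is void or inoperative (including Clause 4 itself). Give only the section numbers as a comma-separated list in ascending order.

Clause 4 is struck. Clause 6 does nothing except set the introductory reduction to the default interest on the monthly fee by reference to Clause 4; with Clause 4 gone it has no independent effect and is inoperative. Clause 5 makes Clause 4 an essential term, and Clause 4 is the provision held invalid; under Clause 5, the entire Agreement is therefore void. No provision of the Agreement survives.

1, 2, 3, 4, 5, 6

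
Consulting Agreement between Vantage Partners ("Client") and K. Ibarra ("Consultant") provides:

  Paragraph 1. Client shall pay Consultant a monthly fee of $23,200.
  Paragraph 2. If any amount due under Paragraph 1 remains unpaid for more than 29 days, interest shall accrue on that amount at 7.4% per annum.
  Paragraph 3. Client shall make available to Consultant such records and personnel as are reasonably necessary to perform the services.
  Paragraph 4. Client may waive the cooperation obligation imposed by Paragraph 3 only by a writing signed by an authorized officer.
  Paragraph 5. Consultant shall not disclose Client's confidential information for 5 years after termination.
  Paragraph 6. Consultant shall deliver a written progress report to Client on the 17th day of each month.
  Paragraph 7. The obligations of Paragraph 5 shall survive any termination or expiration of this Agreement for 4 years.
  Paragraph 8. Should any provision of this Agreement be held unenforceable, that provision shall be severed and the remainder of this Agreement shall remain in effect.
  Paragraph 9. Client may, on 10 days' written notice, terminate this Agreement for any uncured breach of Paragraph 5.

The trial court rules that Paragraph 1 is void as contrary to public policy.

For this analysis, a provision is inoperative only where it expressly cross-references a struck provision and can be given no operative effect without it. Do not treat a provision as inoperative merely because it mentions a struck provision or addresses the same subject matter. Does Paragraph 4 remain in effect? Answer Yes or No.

Yes

Paragraph 1 is struck. Paragraph 2 does nothing except set the default interest on the monthly fee by reference to Paragraph 1; with Paragraph 1 gone it has no independent effect and is inoperative. Under the severability clause in Paragraph 8, the remaining provisions continue in force. Paragraph 3, Paragraph 4, Paragraph 5, Paragraph 6, Paragraph 7, Paragraph 8, and Paragraph 9 remain in effect. Paragraph 4 is among the surviving provisions, so the answer is yes.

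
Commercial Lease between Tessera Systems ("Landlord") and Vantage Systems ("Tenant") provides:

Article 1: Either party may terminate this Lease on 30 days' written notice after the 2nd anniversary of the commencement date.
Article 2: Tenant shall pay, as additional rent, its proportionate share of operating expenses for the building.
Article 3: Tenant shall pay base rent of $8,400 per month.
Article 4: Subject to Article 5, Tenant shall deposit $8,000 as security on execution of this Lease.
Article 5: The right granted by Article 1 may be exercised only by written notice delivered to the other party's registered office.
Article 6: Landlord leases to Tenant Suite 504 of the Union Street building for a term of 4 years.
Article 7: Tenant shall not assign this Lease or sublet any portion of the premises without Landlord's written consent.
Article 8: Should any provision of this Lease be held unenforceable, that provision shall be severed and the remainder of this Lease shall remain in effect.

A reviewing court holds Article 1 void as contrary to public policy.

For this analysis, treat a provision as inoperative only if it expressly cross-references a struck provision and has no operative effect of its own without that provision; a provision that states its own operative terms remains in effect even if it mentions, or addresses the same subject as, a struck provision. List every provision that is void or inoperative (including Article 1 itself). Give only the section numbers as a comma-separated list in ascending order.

Article 1 is struck. Article 5 operates only by reference to Article 1, so it falls with Article 1. Article 4 mentions Article 5 but its own obligation stands independently of Article 5, so Article 4 is not affected. Article 8 is a severability clause and preserves every provision that can still be given independent effect. The provisions still in force are Article 2, Article 3, Article 4, Article 6, Article 7, and Article 8.

1, 5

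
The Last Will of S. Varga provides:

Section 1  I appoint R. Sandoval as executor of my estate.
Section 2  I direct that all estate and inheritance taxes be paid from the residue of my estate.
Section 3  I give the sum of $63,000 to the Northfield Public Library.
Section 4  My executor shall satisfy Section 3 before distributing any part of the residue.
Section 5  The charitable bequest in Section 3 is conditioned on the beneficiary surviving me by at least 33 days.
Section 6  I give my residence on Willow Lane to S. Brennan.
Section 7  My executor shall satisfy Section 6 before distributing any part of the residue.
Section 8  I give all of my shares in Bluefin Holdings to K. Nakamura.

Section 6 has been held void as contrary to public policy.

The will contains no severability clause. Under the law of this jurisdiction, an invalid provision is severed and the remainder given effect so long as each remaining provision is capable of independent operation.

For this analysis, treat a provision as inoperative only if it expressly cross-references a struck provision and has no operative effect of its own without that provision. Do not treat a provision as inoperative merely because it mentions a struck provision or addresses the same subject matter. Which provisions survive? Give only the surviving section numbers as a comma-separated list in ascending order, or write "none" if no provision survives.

1, 2, 3, 4, 5, 8

Section 6 is struck. Section 7 merely fixes the priority direction for Section 6; with Section 6 gone it has nothing to operate on and falls away. Under the stated default rule, only provisions that cannot operate independently fall away; the rest are enforced. The provisions still in force are Section 1, Section 2, Section 3, Section 4, Section 5, and Section 8.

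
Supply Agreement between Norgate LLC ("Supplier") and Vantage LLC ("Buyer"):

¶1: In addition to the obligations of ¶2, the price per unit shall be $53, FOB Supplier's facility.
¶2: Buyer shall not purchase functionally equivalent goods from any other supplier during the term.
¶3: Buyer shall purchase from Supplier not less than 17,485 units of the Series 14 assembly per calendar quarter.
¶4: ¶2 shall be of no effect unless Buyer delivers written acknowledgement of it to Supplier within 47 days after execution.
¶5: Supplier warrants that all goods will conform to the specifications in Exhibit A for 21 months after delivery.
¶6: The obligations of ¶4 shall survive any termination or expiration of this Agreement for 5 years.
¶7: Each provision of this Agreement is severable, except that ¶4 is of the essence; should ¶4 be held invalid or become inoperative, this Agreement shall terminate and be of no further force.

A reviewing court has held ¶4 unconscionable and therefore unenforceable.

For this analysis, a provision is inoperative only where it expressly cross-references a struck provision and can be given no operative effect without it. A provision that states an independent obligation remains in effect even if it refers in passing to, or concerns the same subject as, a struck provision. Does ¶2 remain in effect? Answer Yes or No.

¶4 is struck. The only function of ¶6 is the survival period for ¶4, so it cannot stand once ¶4 is removed. ¶7 makes ¶4 an essential term, and ¶4 is the provision held invalid; under ¶7, the entire Agreement is therefore void. No provision of the Agreement survives. ¶2 is among the inoperative provisions, so the answer is no.

No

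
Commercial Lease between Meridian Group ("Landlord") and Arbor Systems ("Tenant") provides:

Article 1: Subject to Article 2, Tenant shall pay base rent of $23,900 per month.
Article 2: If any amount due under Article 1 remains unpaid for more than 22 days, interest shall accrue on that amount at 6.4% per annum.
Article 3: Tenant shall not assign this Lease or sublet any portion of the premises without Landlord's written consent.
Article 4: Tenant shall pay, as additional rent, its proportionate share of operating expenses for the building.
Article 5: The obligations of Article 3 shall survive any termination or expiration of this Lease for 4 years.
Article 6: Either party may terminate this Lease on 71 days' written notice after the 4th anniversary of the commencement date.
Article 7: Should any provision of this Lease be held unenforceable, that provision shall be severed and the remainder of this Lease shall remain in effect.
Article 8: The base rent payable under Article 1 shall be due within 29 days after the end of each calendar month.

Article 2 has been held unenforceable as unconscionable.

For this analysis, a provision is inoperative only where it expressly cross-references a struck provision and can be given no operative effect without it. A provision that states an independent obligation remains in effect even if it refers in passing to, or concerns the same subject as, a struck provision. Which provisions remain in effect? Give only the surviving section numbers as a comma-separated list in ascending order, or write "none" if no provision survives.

Article 2 is struck. Although Article 1 refers to Article 2, its operative terms do not depend on Article 2, so it remains in effect. No other provision's operative terms depend on Article 2. Article 7 is a severability clause and preserves every provision that can still be given independent effect. That leaves Article 1, Article 3, Article 4, Article 5, Article 6, Article 7, and Article 8 in effect.

1, 3, 4, 5, 6, 7, 8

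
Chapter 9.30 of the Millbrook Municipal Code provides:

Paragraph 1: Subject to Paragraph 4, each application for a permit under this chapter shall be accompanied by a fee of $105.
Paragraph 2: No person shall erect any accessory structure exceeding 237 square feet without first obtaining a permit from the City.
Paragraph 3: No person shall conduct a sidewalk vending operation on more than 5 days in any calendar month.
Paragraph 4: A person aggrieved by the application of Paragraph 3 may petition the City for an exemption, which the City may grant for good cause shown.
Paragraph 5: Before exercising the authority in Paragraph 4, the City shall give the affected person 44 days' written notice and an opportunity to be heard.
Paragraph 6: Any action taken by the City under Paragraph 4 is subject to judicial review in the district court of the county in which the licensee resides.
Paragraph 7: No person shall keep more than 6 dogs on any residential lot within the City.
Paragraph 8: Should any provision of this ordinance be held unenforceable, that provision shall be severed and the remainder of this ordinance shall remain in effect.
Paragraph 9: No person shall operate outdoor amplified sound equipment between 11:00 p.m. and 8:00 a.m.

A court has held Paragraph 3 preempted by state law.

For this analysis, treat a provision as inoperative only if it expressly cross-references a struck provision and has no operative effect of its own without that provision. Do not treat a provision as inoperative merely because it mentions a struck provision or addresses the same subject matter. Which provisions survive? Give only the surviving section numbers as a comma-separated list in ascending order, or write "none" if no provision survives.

Paragraph 3 is struck. The only function of Paragraph 4 is the exemption procedure for Paragraph 3, so it cannot stand once Paragraph 3 is removed. Paragraph 5 merely fixes the notice-and-hearing requirement for Paragraph 4; with Paragraph 4 gone it has nothing to operate on and falls away. Paragraph 6 has no operative effect of its own apart from Paragraph 4 and is therefore inoperative. Paragraph 1 mentions Paragraph 4 but its own obligation stands independently of Paragraph 4, so Paragraph 1 is not affected. Under the severability clause in Paragraph 8, the remaining provisions continue in force. Paragraph 1, Paragraph 2, Paragraph 7, Paragraph 8, and Paragraph 9 remain in effect.

1, 2, 7, 8, 9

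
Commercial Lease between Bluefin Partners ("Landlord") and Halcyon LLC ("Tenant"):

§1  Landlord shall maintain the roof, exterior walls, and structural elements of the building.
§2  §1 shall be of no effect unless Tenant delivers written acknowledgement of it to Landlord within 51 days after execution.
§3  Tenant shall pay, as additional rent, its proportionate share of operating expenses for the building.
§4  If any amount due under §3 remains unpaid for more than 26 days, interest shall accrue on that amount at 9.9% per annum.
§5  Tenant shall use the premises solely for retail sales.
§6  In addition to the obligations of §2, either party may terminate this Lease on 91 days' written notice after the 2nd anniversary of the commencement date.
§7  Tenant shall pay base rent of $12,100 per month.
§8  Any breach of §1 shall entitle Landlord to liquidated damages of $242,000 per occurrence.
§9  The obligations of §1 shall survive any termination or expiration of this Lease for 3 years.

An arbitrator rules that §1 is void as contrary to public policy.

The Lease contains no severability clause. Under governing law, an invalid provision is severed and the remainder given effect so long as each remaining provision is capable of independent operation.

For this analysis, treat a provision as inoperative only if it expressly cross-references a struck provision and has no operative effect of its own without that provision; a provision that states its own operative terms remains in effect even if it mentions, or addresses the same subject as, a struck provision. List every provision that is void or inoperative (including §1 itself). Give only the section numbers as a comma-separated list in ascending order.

§1 is struck. §2 operates only by reference to §1, so it falls with §1. §8 has no operative effect of its own apart from §1 and is therefore inoperative. §9 operates only by reference to §1, so it falls with §1. §6 mentions §2 but its own obligation stands independently of §2, so §6 is not affected. With no severability clause, the stated default rule severs what cannot stand and enforces each remaining provision that can operate on its own. The provisions still in force are §3, §4, §5, §6, and §7.

1, 2, 8, 9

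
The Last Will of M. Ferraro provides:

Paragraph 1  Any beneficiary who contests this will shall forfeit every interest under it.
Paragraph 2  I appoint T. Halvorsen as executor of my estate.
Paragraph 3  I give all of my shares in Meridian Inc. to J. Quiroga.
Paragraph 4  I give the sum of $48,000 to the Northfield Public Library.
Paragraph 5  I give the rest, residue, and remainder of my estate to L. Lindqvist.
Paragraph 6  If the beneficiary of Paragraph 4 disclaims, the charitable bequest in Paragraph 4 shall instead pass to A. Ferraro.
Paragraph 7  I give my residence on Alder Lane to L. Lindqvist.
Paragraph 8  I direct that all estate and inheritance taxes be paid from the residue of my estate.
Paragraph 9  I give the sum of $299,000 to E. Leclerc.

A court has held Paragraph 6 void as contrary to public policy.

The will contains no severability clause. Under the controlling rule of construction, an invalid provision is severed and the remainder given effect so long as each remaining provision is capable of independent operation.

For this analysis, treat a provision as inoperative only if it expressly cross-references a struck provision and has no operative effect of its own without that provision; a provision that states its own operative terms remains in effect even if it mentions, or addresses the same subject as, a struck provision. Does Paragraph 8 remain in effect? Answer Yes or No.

Yes

Paragraph 6 is struck. No other provision's operative terms depend on Paragraph 6. Under the stated default rule, only provisions that cannot operate independently fall away; the rest are enforced. The provisions still in force are Paragraph 1, Paragraph 2, Paragraph 3, Paragraph 4, Paragraph 5, Paragraph 7, Paragraph 8, and Paragraph 9. Paragraph 8 is among the surviving provisions, so the answer is yes.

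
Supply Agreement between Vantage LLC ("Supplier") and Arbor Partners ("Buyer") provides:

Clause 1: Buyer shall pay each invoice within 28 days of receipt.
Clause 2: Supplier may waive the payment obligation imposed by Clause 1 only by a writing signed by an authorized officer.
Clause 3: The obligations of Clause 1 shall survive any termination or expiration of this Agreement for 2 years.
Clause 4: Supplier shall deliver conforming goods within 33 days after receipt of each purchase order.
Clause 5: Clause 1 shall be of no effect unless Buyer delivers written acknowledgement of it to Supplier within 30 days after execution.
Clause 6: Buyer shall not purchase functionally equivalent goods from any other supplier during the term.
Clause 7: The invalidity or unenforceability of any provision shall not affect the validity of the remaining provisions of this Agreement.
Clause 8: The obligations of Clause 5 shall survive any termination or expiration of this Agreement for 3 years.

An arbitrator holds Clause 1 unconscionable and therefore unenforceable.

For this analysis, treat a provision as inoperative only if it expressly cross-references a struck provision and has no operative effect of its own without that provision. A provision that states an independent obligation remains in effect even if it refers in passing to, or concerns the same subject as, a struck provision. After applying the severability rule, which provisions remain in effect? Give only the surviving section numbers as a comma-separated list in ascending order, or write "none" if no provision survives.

Clause 1 is struck. Clause 2 has no operative effect of its own apart from Clause 1 and is therefore inoperative. Clause 3 operates only by reference to Clause 1, so it falls with Clause 1. The only function of Clause 5 is the acknowledgement condition for Clause 1, so it cannot stand once Clause 1 is removed. Clause 8 merely fixes the survival period for Clause 5; with Clause 5 gone it has nothing to operate on and falls away. Under the severability clause in Clause 7, the remaining provisions continue in force. Clause 4, Clause 6, and Clause 7 remain in effect.

4, 6, 7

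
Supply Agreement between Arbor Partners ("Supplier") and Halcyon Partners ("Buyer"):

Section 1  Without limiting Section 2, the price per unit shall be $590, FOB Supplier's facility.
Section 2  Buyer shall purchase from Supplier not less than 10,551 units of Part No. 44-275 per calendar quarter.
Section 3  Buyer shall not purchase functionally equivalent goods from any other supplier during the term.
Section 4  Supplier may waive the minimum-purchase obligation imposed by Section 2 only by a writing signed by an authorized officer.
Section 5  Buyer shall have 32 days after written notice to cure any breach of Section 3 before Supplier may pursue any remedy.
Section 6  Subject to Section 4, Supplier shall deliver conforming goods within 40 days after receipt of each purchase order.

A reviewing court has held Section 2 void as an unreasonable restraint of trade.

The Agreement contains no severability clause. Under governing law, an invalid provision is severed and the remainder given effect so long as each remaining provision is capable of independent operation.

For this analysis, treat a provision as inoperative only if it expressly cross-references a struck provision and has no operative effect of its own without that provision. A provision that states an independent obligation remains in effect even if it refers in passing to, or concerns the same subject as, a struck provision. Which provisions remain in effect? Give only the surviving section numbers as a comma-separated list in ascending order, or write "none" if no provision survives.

Section 2 is struck. Section 4 has no operative effect of its own apart from Section 2 and is therefore inoperative. Section 1 mentions Section 2 but its own obligation stands independently of Section 2, so Section 1 is not affected. Although Section 6 refers to Section 4, its operative terms do not depend on Section 4, so it remains in effect. Under the stated default rule, only provisions that cannot operate independently fall away; the rest are enforced. The provisions still in force are Section 1, Section 3, Section 5, and Section 6.

1, 3, 5, 6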